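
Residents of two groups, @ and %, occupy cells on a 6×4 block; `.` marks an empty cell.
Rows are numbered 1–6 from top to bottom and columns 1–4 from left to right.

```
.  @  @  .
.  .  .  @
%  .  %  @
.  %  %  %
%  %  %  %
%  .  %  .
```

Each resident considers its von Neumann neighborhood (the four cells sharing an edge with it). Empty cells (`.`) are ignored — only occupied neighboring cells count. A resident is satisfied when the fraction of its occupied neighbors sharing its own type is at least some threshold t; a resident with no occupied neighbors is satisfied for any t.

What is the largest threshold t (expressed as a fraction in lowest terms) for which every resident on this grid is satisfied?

(1,2)@ 1/1
(1,3)@ 1/1
(2,4)@ 1/1
(3,1)% — no occupied neighbors
(3,3)% 1/2
(3,4)@ 1/3
(4,2)% 2/2
(4,3)% 4/4
(4,4)% 2/3
(5,1)% 2/2
(5,2)% 3/3
(5,3)% 4/4
(5,4)% 2/2
(6,1)% 1/1
(6,3)% 1/1
The smallest same-type fraction is 1/3 at (3,4), which reduces to 1/3. Any threshold above that leaves this resident unsatisfied.

1/3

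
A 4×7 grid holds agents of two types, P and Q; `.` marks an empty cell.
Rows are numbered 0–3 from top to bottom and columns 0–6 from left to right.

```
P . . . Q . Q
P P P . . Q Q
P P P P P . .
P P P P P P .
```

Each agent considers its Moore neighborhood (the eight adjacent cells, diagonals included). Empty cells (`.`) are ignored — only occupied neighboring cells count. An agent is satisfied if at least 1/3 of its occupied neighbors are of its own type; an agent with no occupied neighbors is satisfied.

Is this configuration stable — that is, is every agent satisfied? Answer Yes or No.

(0,0)P 2/2 satisfied
(0,4)Q 1/1 satisfied
(0,6)Q 2/2 satisfied
(1,0)P 4/4 satisfied
(1,1)P 6/6 satisfied
(1,2)P 4/4 satisfied
(1,5)Q 3/4 satisfied
(1,6)Q 2/2 satisfied
(2,0)P 5/5 satisfied
(2,1)P 8/8 satisfied
(2,2)P 7/7 satisfied
(2,3)P 6/6 satisfied
(2,4)P 4/5 satisfied
(3,0)P 3/3 satisfied
(3,1)P 5/5 satisfied
(3,2)P 5/5 satisfied
(3,3)P 5/5 satisfied
(3,4)P 4/4 satisfied
(3,5)P 2/2 satisfied
All meet the threshold, so the configuration is stable.

Yes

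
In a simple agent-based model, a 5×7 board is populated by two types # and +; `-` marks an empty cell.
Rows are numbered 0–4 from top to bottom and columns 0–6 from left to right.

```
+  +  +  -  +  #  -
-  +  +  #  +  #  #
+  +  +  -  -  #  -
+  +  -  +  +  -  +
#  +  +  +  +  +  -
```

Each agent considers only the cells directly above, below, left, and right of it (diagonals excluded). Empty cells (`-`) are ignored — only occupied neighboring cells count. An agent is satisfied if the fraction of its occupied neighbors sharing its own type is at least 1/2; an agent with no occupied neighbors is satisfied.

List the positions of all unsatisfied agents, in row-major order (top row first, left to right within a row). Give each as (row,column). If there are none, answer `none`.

(1,3), (1,4), (4,0)

(0,0)+ 1/1 satisfied
(0,1)+ 3/3 satisfied
(0,2)+ 2/2 satisfied
(0,4)+ 1/2 satisfied
(0,5)# 1/2 satisfied
(1,1)+ 3/3 satisfied
(1,2)+ 3/4 satisfied
(1,3)# 0/2 not
(1,4)+ 1/3 not
(1,5)# 3/4 satisfied
(1,6)# 1/1 satisfied
(2,0)+ 2/2 satisfied
(2,1)+ 4/4 satisfied
(2,2)+ 2/2 satisfied
(2,5)# 1/1 satisfied
(3,0)+ 2/3 satisfied
(3,1)+ 3/3 satisfied
(3,3)+ 2/2 satisfied
(3,4)+ 2/2 satisfied
(3,6)+ 0/0 satisfied
(4,0)# 0/2 not
(4,1)+ 2/3 satisfied
(4,2)+ 2/2 satisfied
(4,3)+ 3/3 satisfied
(4,4)+ 3/3 satisfied
(4,5)+ 1/1 satisfied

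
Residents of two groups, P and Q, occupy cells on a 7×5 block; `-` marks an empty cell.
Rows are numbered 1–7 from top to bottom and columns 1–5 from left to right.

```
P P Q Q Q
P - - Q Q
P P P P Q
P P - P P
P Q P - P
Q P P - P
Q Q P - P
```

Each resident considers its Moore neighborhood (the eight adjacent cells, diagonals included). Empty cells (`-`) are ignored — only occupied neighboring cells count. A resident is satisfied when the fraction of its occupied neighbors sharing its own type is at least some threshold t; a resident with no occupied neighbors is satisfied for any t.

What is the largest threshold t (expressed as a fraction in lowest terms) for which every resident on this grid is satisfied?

1/7

(1,1)P 2/2
(1,2)P 2/3
(1,3)Q 2/3
(1,4)Q 4/4
(1,5)Q 3/3
(2,1)P 4/4
(2,4)Q 5/7
(2,5)Q 4/5
(3,1)P 4/4
(3,2)P 5/5
(3,3)P 4/5
(3,4)P 3/6
(3,5)Q 2/5
(4,1)P 4/5
(4,2)P 6/7
(4,4)P 5/6
(4,5)P 3/4
(5,1)P 3/5
(5,2)Q 1/7
(5,3)P 4/5
(5,5)P 3/3
(6,1)Q 3/5
(6,2)P 4/8
(6,3)P 3/5
(6,5)P 2/2
(7,1)Q 2/3
(7,2)Q 2/5
(7,3)P 2/3
(7,5)P 1/1
The smallest same-type fraction is 1/7 at (5,2), which reduces to 1/7. Any threshold above that leaves this resident unsatisfied.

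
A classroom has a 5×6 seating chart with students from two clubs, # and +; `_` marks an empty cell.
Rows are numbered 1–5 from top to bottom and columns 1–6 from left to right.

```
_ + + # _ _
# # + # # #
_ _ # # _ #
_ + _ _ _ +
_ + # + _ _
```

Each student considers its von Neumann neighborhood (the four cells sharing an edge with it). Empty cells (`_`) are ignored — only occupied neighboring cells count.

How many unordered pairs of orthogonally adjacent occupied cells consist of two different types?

Scan each occupied cell's neighbors to the right and below so each pair is counted once.
Row 1: +(1,2)–+(1,3)= +(1,2)–#(2,2)≠ +(1,3)–#(1,4)≠ +(1,3)–+(2,3)= #(1,4)–#(2,4)=  → 2/5 unlike.
Row 2: #(2,1)–#(2,2)= #(2,2)–+(2,3)≠ +(2,3)–#(2,4)≠ +(2,3)–#(3,3)≠ #(2,4)–#(2,5)= #(2,4)–#(3,4)= #(2,5)–#(2,6)= #(2,6)–#(3,6)=  → 3/8 unlike.
Row 3: #(3,3)–#(3,4)= #(3,6)–+(4,6)≠  → 1/2 unlike.
Row 4: +(4,2)–+(5,2)=  → 0/1 unlike.
Row 5: +(5,2)–#(5,3)≠ #(5,3)–+(5,4)≠  → 2/2 unlike.
Total adjacent occupied pairs: 18; unlike-type pairs: 8.

8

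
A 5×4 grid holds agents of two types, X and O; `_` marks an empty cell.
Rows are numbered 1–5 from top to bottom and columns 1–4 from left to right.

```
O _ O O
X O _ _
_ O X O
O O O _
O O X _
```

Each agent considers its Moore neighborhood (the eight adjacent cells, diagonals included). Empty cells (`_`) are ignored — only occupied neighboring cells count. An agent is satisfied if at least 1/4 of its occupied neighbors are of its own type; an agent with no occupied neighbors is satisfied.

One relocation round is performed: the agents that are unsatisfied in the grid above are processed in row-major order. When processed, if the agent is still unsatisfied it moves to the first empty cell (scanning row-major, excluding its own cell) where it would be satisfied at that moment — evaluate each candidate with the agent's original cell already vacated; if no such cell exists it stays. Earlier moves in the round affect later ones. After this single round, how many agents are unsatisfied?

Initially unsatisfied (in order): (2,1), (3,3), (5,3).
  (2,1) → (2,4).
  (3,3) → (4,4).
  (5,3): now satisfied by earlier moves; stays.
Resulting grid:
O _ O O
_ O _ X
_ O _ O
O O O X
O O X _
Unsatisfied now: (2,4).

1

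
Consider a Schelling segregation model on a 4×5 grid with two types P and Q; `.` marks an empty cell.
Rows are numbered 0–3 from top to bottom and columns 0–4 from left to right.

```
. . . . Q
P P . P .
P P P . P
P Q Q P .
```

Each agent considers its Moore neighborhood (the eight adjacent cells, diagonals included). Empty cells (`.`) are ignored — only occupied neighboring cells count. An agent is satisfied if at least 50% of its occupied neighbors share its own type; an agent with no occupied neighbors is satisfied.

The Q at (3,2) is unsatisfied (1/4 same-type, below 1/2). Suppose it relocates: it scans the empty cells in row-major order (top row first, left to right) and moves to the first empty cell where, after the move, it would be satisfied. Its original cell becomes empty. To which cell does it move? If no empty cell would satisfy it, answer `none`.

Vacating (3,2). Empty cells in order:
  (0,0): 0/2 same-type → still unsatisfied.
  (0,1): 0/2 same-type → still unsatisfied.
  (0,2): 0/2 same-type → still unsatisfied.
  (0,3): 1/2 same-type → satisfied — stop here.

(0,3)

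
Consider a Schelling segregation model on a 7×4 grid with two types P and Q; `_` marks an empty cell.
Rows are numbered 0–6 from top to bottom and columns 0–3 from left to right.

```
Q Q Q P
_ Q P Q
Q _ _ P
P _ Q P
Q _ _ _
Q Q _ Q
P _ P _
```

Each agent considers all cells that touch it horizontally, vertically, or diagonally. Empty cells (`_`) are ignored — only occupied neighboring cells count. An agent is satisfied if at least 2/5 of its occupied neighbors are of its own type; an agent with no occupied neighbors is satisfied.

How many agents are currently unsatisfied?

8

(0,0)Q 2/2 ✓
(0,1)Q 3/4 ✓
(0,2)Q 3/5 ✓
(0,3)P 1/3 ✗
(1,1)Q 4/5 ✓
(1,2)P 2/6 ✗
(1,3)Q 1/4 ✗
(2,0)Q 1/2 ✓
(2,3)P 2/4 ✓
(3,0)P 0/2 ✗
(3,2)Q 0/2 ✗
(3,3)P 1/2 ✓
(4,0)Q 2/3 ✓
(5,0)Q 2/3 ✓
(5,1)Q 2/4 ✓
(5,3)Q 0/1 ✗
(6,0)P 0/2 ✗
(6,2)P 0/2 ✗
Unsatisfied: (0,3), (1,2), (1,3), (3,0), (3,2), (5,3), (6,0), (6,2) — 8 in total.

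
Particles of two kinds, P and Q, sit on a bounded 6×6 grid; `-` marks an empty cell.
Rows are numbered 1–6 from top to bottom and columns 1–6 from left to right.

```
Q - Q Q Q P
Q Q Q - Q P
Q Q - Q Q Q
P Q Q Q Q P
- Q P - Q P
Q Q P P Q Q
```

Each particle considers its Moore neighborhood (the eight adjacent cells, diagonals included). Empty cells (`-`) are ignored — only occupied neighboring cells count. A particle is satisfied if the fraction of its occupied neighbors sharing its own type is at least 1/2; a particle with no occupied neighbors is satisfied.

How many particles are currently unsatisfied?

Row 1: (1,1)Q 2/2 ✓ · (1,3)Q 3/3 ✓ · (1,4)Q 4/4 ✓ · (1,5)Q 2/4 ✓ · (1,6)P 1/3 ✗
Row 2: (2,1)Q 4/4 ✓ · (2,2)Q 6/6 ✓ · (2,3)Q 5/5 ✓ · (2,5)Q 5/7 ✓ · (2,6)P 1/5 ✗
Row 3: (3,1)Q 4/5 ✓ · (3,2)Q 6/7 ✓ · (3,4)Q 6/6 ✓ · (3,5)Q 5/7 ✓ · (3,6)Q 3/5 ✓
Row 4: (4,1)P 0/4 ✗ · (4,2)Q 4/6 ✓ · (4,3)Q 5/6 ✓ · (4,4)Q 5/6 ✓ · (4,5)Q 5/7 ✓ · (4,6)P 1/5 ✗
Row 5: (5,2)Q 4/7 ✓ · (5,3)P 2/7 ✗ · (5,5)Q 4/7 ✓ · (5,6)P 1/5 ✗
Row 6: (6,1)Q 2/2 ✓ · (6,2)Q 2/4 ✓ · (6,3)P 2/4 ✓ · (6,4)P 2/4 ✓ · (6,5)Q 2/4 ✓ · (6,6)Q 2/3 ✓
Unsatisfied: (1,6), (2,6), (4,1), (4,6), (5,3), (5,6) — 6 in total.

6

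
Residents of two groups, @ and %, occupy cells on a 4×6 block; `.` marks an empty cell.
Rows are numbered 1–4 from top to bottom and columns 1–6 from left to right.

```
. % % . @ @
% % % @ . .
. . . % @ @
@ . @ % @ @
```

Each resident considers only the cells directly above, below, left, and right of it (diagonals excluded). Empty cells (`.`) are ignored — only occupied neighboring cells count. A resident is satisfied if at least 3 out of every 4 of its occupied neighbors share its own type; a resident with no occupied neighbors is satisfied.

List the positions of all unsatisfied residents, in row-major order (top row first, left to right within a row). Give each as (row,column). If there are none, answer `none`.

Row 1: (1,2)% 2/2 ok · (1,3)% 2/2 ok · (1,5)@ 1/1 ok · (1,6)@ 1/1 ok
Row 2: (2,1)% 1/1 ok · (2,2)% 3/3 ok · (2,3)% 2/3 unhappy · (2,4)@ 0/2 unhappy
Row 3: (3,4)% 1/3 unhappy · (3,5)@ 2/3 unhappy · (3,6)@ 2/2 ok
Row 4: (4,1)@ 0/0 ok · (4,3)@ 0/1 unhappy · (4,4)% 1/3 unhappy · (4,5)@ 2/3 unhappy · (4,6)@ 2/2 ok

(2,3), (2,4), (3,4), (3,5), (4,3), (4,4), (4,5)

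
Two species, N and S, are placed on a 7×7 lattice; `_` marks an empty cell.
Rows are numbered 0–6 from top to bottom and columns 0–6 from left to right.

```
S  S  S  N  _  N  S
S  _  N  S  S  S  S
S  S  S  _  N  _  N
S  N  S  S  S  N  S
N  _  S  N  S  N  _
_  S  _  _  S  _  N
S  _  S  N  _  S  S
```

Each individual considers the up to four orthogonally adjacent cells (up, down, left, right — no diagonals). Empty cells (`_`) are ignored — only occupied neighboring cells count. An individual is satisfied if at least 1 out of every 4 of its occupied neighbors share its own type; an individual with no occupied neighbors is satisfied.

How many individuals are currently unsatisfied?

Row 0: (0,0)S 2/2 satisfied · (0,1)S 2/2 satisfied · (0,2)S 1/3 satisfied · (0,3)N 0/2 not · (0,5)N 0/2 not · (0,6)S 1/2 satisfied
Row 1: (1,0)S 2/2 satisfied · (1,2)N 0/3 not · (1,3)S 1/3 satisfied · (1,4)S 2/3 satisfied · (1,5)S 2/3 satisfied · (1,6)S 2/3 satisfied
Row 2: (2,0)S 3/3 satisfied · (2,1)S 2/3 satisfied · (2,2)S 2/3 satisfied · (2,4)N 0/2 not · (2,6)N 0/2 not
Row 3: (3,0)S 1/3 satisfied · (3,1)N 0/3 not · (3,2)S 3/4 satisfied · (3,3)S 2/3 satisfied · (3,4)S 2/4 satisfied · (3,5)N 1/3 satisfied · (3,6)S 0/2 not
Row 4: (4,0)N 0/1 not · (4,2)S 1/2 satisfied · (4,3)N 0/3 not · (4,4)S 2/4 satisfied · (4,5)N 1/2 satisfied
Row 5: (5,1)S 0/0 satisfied · (5,4)S 1/1 satisfied · (5,6)N 0/1 not
Row 6: (6,0)S 0/0 satisfied · (6,2)S 0/1 not · (6,3)N 0/1 not · (6,5)S 1/1 satisfied · (6,6)S 1/2 satisfied
Unsatisfied: (0,3), (0,5), (1,2), (2,4), (2,6), (3,1), (3,6), (4,0), (4,3), (5,6), (6,2), (6,3) — 12 in total.

12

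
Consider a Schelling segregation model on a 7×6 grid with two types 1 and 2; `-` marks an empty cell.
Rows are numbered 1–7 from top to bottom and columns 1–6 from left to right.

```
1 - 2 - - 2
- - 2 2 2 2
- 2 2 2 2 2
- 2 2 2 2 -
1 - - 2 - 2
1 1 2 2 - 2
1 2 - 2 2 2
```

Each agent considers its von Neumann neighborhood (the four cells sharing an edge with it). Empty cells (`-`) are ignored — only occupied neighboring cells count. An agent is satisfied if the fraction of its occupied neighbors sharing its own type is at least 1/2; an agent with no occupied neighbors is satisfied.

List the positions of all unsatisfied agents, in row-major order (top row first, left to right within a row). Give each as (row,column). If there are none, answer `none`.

(6,2), (7,2)

(1,1)1 0/0 ok
(1,3)2 1/1 ok
(1,6)2 1/1 ok
(2,3)2 3/3 ok
(2,4)2 3/3 ok
(2,5)2 3/3 ok
(2,6)2 3/3 ok
(3,2)2 2/2 ok
(3,3)2 4/4 ok
(3,4)2 4/4 ok
(3,5)2 4/4 ok
(3,6)2 2/2 ok
(4,2)2 2/2 ok
(4,3)2 3/3 ok
(4,4)2 4/4 ok
(4,5)2 2/2 ok
(5,1)1 1/1 ok
(5,4)2 2/2 ok
(5,6)2 1/1 ok
(6,1)1 3/3 ok
(6,2)1 1/3 unhappy
(6,3)2 1/2 ok
(6,4)2 3/3 ok
(6,6)2 2/2 ok
(7,1)1 1/2 ok
(7,2)2 0/2 unhappy
(7,4)2 2/2 ok
(7,5)2 2/2 ok
(7,6)2 2/2 ok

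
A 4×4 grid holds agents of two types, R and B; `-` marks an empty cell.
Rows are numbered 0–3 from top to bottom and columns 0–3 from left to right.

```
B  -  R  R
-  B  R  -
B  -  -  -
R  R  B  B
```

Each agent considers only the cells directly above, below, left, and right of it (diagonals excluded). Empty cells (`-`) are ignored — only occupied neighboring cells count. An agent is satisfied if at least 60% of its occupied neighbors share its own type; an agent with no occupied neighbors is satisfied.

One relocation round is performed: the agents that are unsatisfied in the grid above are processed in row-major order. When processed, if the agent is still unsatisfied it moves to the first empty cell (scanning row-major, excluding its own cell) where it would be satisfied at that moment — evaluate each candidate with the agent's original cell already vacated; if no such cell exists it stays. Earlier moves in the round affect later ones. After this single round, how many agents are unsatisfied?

1

Initially unsatisfied (in order): (1,1), (1,2), (2,0), (3,0), (3,1), (3,2).
  (1,1) → (1,0).
  (1,2): now satisfied by earlier moves; stays.
  (2,0) → (2,3).
  (3,0): now satisfied by earlier moves; stays.
  (3,1) → (1,3).
  (3,2): now satisfied by earlier moves; stays.
Resulting grid:
B - R R
B - R R
- - - B
R - B B
Unsatisfied now: (2,3).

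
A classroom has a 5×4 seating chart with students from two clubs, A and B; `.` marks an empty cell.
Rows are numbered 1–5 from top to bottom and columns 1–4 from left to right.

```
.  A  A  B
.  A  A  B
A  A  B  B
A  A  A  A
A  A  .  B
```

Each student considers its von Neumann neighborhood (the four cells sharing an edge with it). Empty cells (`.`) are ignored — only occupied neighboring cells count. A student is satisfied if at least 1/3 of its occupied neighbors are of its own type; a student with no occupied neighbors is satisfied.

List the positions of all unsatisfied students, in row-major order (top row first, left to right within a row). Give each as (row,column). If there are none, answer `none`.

(3,3), (5,4)

(1,2)A 2/2 satisfied
(1,3)A 2/3 satisfied
(1,4)B 1/2 satisfied
(2,2)A 3/3 satisfied
(2,3)A 2/4 satisfied
(2,4)B 2/3 satisfied
(3,1)A 2/2 satisfied
(3,2)A 3/4 satisfied
(3,3)B 1/4 not
(3,4)B 2/3 satisfied
(4,1)A 3/3 satisfied
(4,2)A 4/4 satisfied
(4,3)A 2/3 satisfied
(4,4)A 1/3 satisfied
(5,1)A 2/2 satisfied
(5,2)A 2/2 satisfied
(5,4)B 0/1 not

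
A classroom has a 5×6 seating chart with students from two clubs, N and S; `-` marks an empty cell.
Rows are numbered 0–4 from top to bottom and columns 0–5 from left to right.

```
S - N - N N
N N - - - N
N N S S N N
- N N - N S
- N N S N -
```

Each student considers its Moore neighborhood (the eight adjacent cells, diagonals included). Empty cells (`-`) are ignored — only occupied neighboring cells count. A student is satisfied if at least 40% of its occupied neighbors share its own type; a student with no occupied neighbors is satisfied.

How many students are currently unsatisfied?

Row 0: (0,0)S 0/2 ✗ · (0,2)N 1/1 ✓ · (0,4)N 2/2 ✓ · (0,5)N 2/2 ✓
Row 1: (1,0)N 3/4 ✓ · (1,1)N 4/6 ✓ · (1,5)N 4/4 ✓
Row 2: (2,0)N 4/4 ✓ · (2,1)N 5/6 ✓ · (2,2)S 1/5 ✗ · (2,3)S 1/4 ✗ · (2,4)N 3/5 ✓ · (2,5)N 3/4 ✓
Row 3: (3,1)N 5/6 ✓ · (3,2)N 4/7 ✓ · (3,4)N 3/6 ✓ · (3,5)S 0/4 ✗
Row 4: (4,1)N 3/3 ✓ · (4,2)N 3/4 ✓ · (4,3)S 0/4 ✗ · (4,4)N 1/3 ✗
Unsatisfied: (0,0), (2,2), (2,3), (3,5), (4,3), (4,4) — 6 in total.

6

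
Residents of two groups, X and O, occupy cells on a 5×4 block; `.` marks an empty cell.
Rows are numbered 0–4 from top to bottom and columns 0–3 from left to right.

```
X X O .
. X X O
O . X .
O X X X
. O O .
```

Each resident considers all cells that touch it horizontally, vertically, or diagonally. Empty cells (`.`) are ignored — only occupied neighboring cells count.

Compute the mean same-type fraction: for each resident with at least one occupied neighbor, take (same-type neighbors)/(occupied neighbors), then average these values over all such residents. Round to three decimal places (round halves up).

Row 0: (0,0)X 2/2 · (0,1)X 3/4 · (0,2)O 1/4
Row 1: (1,1)X 4/6 · (1,2)X 3/5 · (1,3)O 1/3
Row 2: (2,0)O 1/3 · (2,2)X 5/6
Row 3: (3,0)O 2/3 · (3,1)X 2/6 · (3,2)X 3/5 · (3,3)X 2/3
Row 4: (4,1)O 2/4 · (4,2)O 1/4
Sum over 14 residents: 2/2 + 3/4 + 1/4 + 4/6 + 3/5 + 1/3 + 1/3 + 5/6 + 2/3 + 2/6 + 3/5 + 2/3 + 2/4 + 1/4 = 467/60; mean = 467/60 ÷ 14 = 467/840 = 0.555952… → 0.556.

0.556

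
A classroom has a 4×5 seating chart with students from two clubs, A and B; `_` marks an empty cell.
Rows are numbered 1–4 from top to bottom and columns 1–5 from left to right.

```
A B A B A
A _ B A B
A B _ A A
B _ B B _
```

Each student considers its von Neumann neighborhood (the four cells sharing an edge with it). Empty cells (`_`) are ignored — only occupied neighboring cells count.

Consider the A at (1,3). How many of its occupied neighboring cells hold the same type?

0

Occupied neighbors of (1,3): (2,3)=B, (1,2)=B, (1,4)=B.
Same type (A): 0 of 3.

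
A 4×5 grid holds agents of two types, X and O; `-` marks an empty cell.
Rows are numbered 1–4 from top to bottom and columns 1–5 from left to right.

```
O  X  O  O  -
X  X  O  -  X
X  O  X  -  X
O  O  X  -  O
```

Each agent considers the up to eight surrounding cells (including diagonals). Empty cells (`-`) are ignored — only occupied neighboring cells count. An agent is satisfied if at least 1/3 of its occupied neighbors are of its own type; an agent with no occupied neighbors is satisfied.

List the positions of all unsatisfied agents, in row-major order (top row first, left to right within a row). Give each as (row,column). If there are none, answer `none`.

(1,1)O 0/3 ✗
(1,2)X 2/5 ✓
(1,3)O 2/4 ✓
(1,4)O 2/3 ✓
(2,1)X 3/5 ✓
(2,2)X 4/8 ✓
(2,3)O 3/6 ✓
(2,5)X 1/2 ✓
(3,1)X 2/5 ✓
(3,2)O 3/8 ✓
(3,3)X 2/5 ✓
(3,5)X 1/2 ✓
(4,1)O 2/3 ✓
(4,2)O 2/5 ✓
(4,3)X 1/3 ✓
(4,5)O 0/1 ✗

(1,1), (4,5)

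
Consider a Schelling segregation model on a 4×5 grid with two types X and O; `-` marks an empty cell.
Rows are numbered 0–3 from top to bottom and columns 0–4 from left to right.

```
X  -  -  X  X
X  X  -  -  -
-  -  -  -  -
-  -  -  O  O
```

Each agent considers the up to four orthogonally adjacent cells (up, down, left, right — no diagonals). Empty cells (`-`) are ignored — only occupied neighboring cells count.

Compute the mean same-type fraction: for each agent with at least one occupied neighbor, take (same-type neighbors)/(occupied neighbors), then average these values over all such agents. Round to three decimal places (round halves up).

1.000

(0,0)X 1/1
(0,3)X 1/1
(0,4)X 1/1
(1,0)X 2/2
(1,1)X 1/1
(3,3)O 1/1
(3,4)O 1/1
Sum over 7 agents: 1/1 + 1/1 + 1/1 + 2/2 + 1/1 + 1/1 + 1/1 = 7; mean = 7 ÷ 7 = 1 = 1.0 → 1.000.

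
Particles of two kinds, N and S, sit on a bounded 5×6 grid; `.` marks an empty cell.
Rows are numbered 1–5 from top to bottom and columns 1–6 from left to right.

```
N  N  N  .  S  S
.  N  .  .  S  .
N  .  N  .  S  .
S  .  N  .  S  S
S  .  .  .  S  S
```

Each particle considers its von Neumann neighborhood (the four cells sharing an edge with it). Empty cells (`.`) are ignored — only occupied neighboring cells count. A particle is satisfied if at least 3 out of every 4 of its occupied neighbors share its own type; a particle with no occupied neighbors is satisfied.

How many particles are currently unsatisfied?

(1,1)N 1/1 ✓
(1,2)N 3/3 ✓
(1,3)N 1/1 ✓
(1,5)S 2/2 ✓
(1,6)S 1/1 ✓
(2,2)N 1/1 ✓
(2,5)S 2/2 ✓
(3,1)N 0/1 ✗
(3,3)N 1/1 ✓
(3,5)S 2/2 ✓
(4,1)S 1/2 ✗
(4,3)N 1/1 ✓
(4,5)S 3/3 ✓
(4,6)S 2/2 ✓
(5,1)S 1/1 ✓
(5,5)S 2/2 ✓
(5,6)S 2/2 ✓
Unsatisfied: (3,1), (4,1) — 2 in total.

2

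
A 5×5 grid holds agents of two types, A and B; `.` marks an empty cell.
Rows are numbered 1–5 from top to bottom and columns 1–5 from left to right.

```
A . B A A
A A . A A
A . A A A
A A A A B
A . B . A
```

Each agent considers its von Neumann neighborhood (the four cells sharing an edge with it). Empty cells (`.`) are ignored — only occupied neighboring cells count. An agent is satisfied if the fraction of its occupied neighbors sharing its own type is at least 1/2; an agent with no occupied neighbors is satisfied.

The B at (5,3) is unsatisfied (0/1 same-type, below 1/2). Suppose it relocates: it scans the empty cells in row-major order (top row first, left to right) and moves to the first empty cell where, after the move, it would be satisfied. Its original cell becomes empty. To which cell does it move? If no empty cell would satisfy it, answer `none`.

none

Vacating (5,3). Empty cells in order:
  (1,2): 1/3 same-type → still unsatisfied.
  (2,3): 1/4 same-type → still unsatisfied.
  (3,2): 0/4 same-type → still unsatisfied.
  (5,2): 0/2 same-type → still unsatisfied.
  (5,4): 0/2 same-type → still unsatisfied.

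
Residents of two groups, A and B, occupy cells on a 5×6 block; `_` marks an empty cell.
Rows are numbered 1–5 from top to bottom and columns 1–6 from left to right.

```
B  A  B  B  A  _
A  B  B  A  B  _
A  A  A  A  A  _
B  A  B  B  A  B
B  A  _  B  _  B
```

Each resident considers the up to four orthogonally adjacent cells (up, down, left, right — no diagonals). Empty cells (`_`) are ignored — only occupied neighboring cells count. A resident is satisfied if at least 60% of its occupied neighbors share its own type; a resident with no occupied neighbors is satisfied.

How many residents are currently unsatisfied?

(1,1)B 0/2 not
(1,2)A 0/3 not
(1,3)B 2/3 satisfied
(1,4)B 1/3 not
(1,5)A 0/2 not
(2,1)A 1/3 not
(2,2)B 1/4 not
(2,3)B 2/4 not
(2,4)A 1/4 not
(2,5)B 0/3 not
(3,1)A 2/3 satisfied
(3,2)A 3/4 satisfied
(3,3)A 2/4 not
(3,4)A 3/4 satisfied
(3,5)A 2/3 satisfied
(4,1)B 1/3 not
(4,2)A 2/4 not
(4,3)B 1/3 not
(4,4)B 2/4 not
(4,5)A 1/3 not
(4,6)B 1/2 not
(5,1)B 1/2 not
(5,2)A 1/2 not
(5,4)B 1/1 satisfied
(5,6)B 1/1 satisfied
Unsatisfied: (1,1), (1,2), (1,4), (1,5), (2,1), (2,2), (2,3), (2,4), (2,5), (3,3), (4,1), (4,2), (4,3), (4,4), (4,5), (4,6), (5,1), (5,2) — 18 in total.

18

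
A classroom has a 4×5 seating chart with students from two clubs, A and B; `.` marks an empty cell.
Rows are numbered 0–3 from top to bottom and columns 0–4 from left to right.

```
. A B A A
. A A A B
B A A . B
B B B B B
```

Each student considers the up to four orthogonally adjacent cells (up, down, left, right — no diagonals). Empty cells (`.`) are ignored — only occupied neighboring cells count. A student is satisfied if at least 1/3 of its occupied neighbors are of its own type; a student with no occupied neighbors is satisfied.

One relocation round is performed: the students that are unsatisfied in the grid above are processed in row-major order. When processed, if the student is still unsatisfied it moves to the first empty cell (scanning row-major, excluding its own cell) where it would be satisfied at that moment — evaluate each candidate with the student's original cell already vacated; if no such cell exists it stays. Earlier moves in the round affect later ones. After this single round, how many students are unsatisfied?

Initially unsatisfied (in order): (0,2).
  (0,2) → (1,0).
Resulting grid:
. A . A A
B A A A B
B A A . B
B B B B B
All satisfied now.

0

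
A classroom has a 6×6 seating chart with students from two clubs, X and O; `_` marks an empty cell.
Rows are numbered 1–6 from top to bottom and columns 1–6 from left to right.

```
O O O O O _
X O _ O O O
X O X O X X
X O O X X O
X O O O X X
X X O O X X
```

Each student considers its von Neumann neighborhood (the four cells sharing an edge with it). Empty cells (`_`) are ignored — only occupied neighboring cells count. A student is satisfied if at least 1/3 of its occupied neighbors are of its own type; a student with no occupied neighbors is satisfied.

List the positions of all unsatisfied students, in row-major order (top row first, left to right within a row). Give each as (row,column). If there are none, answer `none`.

(3,3), (3,4), (4,4), (4,6)

Row 1: (1,1)O 1/2 ok · (1,2)O 3/3 ok · (1,3)O 2/2 ok · (1,4)O 3/3 ok · (1,5)O 2/2 ok
Row 2: (2,1)X 1/3 ok · (2,2)O 2/3 ok · (2,4)O 3/3 ok · (2,5)O 3/4 ok · (2,6)O 1/2 ok
Row 3: (3,1)X 2/3 ok · (3,2)O 2/4 ok · (3,3)X 0/3 unhappy · (3,4)O 1/4 unhappy · (3,5)X 2/4 ok · (3,6)X 1/3 ok
Row 4: (4,1)X 2/3 ok · (4,2)O 3/4 ok · (4,3)O 2/4 ok · (4,4)X 1/4 unhappy · (4,5)X 3/4 ok · (4,6)O 0/3 unhappy
Row 5: (5,1)X 2/3 ok · (5,2)O 2/4 ok · (5,3)O 4/4 ok · (5,4)O 2/4 ok · (5,5)X 3/4 ok · (5,6)X 2/3 ok
Row 6: (6,1)X 2/2 ok · (6,2)X 1/3 ok · (6,3)O 2/3 ok · (6,4)O 2/3 ok · (6,5)X 2/3 ok · (6,6)X 2/2 ok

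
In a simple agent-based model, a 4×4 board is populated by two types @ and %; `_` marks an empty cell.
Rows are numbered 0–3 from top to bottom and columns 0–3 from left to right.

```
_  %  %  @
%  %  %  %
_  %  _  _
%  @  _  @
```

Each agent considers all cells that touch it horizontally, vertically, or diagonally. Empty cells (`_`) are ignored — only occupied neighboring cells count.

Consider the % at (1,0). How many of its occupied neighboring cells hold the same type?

Occupied neighbors of (1,0): (0,1)=%, (1,1)=%, (2,1)=%.
Same type (%): 3 of 3.

3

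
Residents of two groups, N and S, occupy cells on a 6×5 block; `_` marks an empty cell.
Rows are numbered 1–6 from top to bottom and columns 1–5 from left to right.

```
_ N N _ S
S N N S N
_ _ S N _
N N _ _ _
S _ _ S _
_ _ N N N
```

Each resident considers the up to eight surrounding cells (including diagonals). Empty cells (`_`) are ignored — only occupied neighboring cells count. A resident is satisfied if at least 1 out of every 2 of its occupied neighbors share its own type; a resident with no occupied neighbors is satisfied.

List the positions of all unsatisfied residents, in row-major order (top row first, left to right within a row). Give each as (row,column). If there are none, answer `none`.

Row 1: (1,2)N 3/4 ✓ · (1,3)N 3/4 ✓ · (1,5)S 1/2 ✓
Row 2: (2,1)S 0/2 ✗ · (2,2)N 3/5 ✓ · (2,3)N 4/6 ✓ · (2,4)S 2/6 ✗ · (2,5)N 1/3 ✗
Row 3: (3,3)S 1/5 ✗ · (3,4)N 2/4 ✓
Row 4: (4,1)N 1/2 ✓ · (4,2)N 1/3 ✗
Row 5: (5,1)S 0/2 ✗ · (5,4)S 0/3 ✗
Row 6: (6,3)N 1/2 ✓ · (6,4)N 2/3 ✓ · (6,5)N 1/2 ✓

(2,1), (2,4), (2,5), (3,3), (4,2), (5,1), (5,4)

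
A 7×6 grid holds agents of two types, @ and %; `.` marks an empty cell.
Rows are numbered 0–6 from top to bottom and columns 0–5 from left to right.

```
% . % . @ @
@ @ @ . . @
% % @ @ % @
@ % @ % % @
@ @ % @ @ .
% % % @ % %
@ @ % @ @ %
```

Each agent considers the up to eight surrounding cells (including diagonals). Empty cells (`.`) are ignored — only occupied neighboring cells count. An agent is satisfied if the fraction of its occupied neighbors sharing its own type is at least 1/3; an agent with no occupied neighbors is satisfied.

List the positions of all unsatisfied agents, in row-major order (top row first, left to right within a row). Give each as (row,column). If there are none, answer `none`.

(0,0), (0,2), (1,0), (2,1), (3,4), (5,0), (5,4), (6,1)

(0,0)% 0/2 unhappy
(0,2)% 0/2 unhappy
(0,4)@ 2/2 ok
(0,5)@ 2/2 ok
(1,0)@ 1/4 unhappy
(1,1)@ 3/7 ok
(1,2)@ 3/5 ok
(1,5)@ 3/4 ok
(2,0)% 2/5 ok
(2,1)% 2/8 unhappy
(2,2)@ 4/7 ok
(2,3)@ 3/6 ok
(2,4)% 2/6 ok
(2,5)@ 2/4 ok
(3,0)@ 2/5 ok
(3,1)% 3/8 ok
(3,2)@ 4/8 ok
(3,3)% 3/8 ok
(3,4)% 2/7 unhappy
(3,5)@ 2/4 ok
(4,0)@ 2/5 ok
(4,1)@ 3/8 ok
(4,2)% 4/8 ok
(4,3)@ 3/8 ok
(4,4)@ 3/7 ok
(5,0)% 1/5 unhappy
(5,1)% 4/8 ok
(5,2)% 3/8 ok
(5,3)@ 4/8 ok
(5,4)% 2/7 unhappy
(5,5)% 2/4 ok
(6,0)@ 1/3 ok
(6,1)@ 1/5 unhappy
(6,2)% 2/5 ok
(6,3)@ 2/5 ok
(6,4)@ 2/5 ok
(6,5)% 2/3 ok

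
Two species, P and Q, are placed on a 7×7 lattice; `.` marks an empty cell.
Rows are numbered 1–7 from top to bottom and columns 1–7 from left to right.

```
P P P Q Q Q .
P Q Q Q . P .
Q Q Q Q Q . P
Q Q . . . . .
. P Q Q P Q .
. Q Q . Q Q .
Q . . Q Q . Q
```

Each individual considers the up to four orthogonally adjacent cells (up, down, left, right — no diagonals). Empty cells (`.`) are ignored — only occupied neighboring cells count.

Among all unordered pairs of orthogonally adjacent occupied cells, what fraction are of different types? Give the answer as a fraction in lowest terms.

12/37

Scan each occupied cell's neighbors to the right and below so each pair is counted once.
From row 1: 4 unlike of 10 pairs (running 4/10).
From row 2: 2 unlike of 7 pairs (running 6/17).
From row 3: 0 unlike of 6 pairs (running 6/23).
From row 4: 1 unlike of 2 pairs (running 7/25).
From row 5: 5 unlike of 8 pairs (running 12/33).
From row 6: 0 unlike of 3 pairs (running 12/36).
From row 7: 0 unlike of 1 pairs (running 12/37).
Total adjacent occupied pairs: 37; unlike-type pairs: 12.
12/37 is already in lowest terms.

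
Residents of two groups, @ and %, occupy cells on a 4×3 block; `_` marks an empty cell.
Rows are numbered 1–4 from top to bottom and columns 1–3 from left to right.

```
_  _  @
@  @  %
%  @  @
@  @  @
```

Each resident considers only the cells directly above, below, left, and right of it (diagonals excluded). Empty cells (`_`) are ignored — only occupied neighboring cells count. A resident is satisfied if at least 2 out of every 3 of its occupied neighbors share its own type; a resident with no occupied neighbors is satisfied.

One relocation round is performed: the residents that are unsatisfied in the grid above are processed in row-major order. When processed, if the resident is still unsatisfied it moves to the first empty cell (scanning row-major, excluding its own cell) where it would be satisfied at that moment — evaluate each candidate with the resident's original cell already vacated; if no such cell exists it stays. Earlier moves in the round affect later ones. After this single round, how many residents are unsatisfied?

Initially unsatisfied (in order): (1,3), (2,1), (2,3), (3,1), (4,1).
  (1,3) → (1,1).
  (2,1): now satisfied by earlier moves; stays.
  (2,3) → (1,3).
  (3,1): no empty cell satisfies it; stays.
  (4,1) → (1,2).
Resulting grid:
@ @ %
@ @ _
% @ @
_ @ @
Unsatisfied now: (1,3), (3,1).

2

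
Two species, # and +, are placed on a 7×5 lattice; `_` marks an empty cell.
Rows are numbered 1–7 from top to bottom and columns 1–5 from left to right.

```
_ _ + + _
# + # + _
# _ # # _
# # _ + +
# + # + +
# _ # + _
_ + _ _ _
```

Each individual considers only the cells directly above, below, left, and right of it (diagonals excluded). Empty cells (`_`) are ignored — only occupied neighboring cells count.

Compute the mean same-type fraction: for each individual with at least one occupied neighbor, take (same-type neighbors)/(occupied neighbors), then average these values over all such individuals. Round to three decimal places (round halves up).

0.611

(1,3)+ 1/2
(1,4)+ 2/2
(2,1)# 1/2
(2,2)+ 0/2
(2,3)# 1/4
(2,4)+ 1/3
(3,1)# 2/2
(3,3)# 2/2
(3,4)# 1/3
(4,1)# 3/3
(4,2)# 1/2
(4,4)+ 2/3
(4,5)+ 2/2
(5,1)# 2/3
(5,2)+ 0/3
(5,3)# 1/3
(5,4)+ 3/4
(5,5)+ 2/2
(6,1)# 1/1
(6,3)# 1/2
(6,4)+ 1/2
(7,2)+ — no occupied neighbors
Sum over 21 individuals: 1/2 + 2/2 + 1/2 + 0/2 + 1/4 + 1/3 + 2/2 + 2/2 + 1/3 + 3/3 + 1/2 + 2/3 + 2/2 + 2/3 + 0/3 + 1/3 + 3/4 + 2/2 + 1/1 + 1/2 + 1/2 = 77/6; mean = 77/6 ÷ 21 = 11/18 = 0.611111… → 0.611.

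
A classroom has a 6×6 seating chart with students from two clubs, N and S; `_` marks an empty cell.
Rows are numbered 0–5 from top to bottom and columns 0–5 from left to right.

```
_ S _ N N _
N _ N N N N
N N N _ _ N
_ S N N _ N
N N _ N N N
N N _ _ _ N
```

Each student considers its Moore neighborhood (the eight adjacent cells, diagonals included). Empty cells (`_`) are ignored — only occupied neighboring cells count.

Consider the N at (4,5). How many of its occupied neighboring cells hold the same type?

3

Occupied neighbors of (4,5): (3,5)=N, (4,4)=N, (5,5)=N.
Same type (N): 3 of 3.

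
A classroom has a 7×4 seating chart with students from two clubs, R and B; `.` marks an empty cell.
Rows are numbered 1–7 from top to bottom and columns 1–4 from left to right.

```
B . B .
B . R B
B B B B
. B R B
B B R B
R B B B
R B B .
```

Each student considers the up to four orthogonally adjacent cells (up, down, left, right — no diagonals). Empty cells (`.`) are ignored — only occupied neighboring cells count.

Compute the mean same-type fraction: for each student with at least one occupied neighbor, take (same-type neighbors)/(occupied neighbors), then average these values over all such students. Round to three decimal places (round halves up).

0.641

Row 1: (1,1)B 1/1 · (1,3)B 0/1
Row 2: (2,1)B 2/2 · (2,3)R 0/3 · (2,4)B 1/2
Row 3: (3,1)B 2/2 · (3,2)B 3/3 · (3,3)B 2/4 · (3,4)B 3/3
Row 4: (4,2)B 2/3 · (4,3)R 1/4 · (4,4)B 2/3
Row 5: (5,1)B 1/2 · (5,2)B 3/4 · (5,3)R 1/4 · (5,4)B 2/3
Row 6: (6,1)R 1/3 · (6,2)B 3/4 · (6,3)B 3/4 · (6,4)B 2/2
Row 7: (7,1)R 1/2 · (7,2)B 2/3 · (7,3)B 2/2
Sum over 23 students: 1/1 + 0/1 + 2/2 + 0/3 + 1/2 + 2/2 + 3/3 + 2/4 + 3/3 + 2/3 + 1/4 + 2/3 + 1/2 + 3/4 + 1/4 + 2/3 + 1/3 + 3/4 + 3/4 + 2/2 + 1/2 + 2/3 + 2/2 = 59/4; mean = 59/4 ÷ 23 = 59/92 = 0.641304… → 0.641.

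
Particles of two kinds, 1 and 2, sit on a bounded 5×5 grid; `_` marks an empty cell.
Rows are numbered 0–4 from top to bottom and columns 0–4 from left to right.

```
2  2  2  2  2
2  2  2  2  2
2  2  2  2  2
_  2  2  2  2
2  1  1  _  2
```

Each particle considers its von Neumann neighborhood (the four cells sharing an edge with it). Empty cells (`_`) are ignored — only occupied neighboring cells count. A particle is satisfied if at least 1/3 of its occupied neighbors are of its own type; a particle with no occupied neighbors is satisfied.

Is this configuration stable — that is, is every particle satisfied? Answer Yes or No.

(0,0)2 2/2 satisfied
(0,1)2 3/3 satisfied
(0,2)2 3/3 satisfied
(0,3)2 3/3 satisfied
(0,4)2 2/2 satisfied
(1,0)2 3/3 satisfied
(1,1)2 4/4 satisfied
(1,2)2 4/4 satisfied
(1,3)2 4/4 satisfied
(1,4)2 3/3 satisfied
(2,0)2 2/2 satisfied
(2,1)2 4/4 satisfied
(2,2)2 4/4 satisfied
(2,3)2 4/4 satisfied
(2,4)2 3/3 satisfied
(3,1)2 2/3 satisfied
(3,2)2 3/4 satisfied
(3,3)2 3/3 satisfied
(3,4)2 3/3 satisfied
(4,0)2 0/1 not
(4,1)1 1/3 satisfied
(4,2)1 1/2 satisfied
(4,4)2 1/1 satisfied
For instance (4,0) has only 0/1 same-type neighbors, below 1/3.

No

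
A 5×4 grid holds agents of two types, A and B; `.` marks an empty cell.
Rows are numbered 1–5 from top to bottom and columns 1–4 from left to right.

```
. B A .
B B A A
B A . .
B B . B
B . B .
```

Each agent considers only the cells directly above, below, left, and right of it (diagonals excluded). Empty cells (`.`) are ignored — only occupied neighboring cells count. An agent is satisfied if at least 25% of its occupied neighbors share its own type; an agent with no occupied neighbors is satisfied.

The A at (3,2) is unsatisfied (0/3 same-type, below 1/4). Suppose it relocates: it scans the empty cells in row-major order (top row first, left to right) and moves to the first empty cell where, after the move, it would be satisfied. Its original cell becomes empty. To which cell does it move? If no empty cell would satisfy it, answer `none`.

Vacating (3,2). Empty cells in order:
  (1,1): 0/2 same-type → still unsatisfied.
  (1,4): 2/2 same-type → satisfied — stop here.

(1,4)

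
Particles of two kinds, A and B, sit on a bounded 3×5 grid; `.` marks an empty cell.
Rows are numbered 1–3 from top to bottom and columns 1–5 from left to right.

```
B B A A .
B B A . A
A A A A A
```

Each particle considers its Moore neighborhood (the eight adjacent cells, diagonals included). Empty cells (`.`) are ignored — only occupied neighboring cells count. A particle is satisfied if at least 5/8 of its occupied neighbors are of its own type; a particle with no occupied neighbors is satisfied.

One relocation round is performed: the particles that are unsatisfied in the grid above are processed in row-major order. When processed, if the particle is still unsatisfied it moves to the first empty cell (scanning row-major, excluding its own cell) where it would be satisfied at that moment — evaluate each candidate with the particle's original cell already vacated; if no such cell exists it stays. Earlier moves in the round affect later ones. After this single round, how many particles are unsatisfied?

Initially unsatisfied (in order): (1,2), (1,3), (2,1), (2,2), (3,1), (3,2).
  (1,2): no empty cell satisfies it; stays.
  (1,3) → (1,5).
  (2,1): no empty cell satisfies it; stays.
  (2,2): no empty cell satisfies it; stays.
  (3,1) → (2,4).
  (3,2): no empty cell satisfies it; stays.
Resulting grid:
B B . A A
B B A A A
. A A A A
Unsatisfied now: (2,2), (3,2).

2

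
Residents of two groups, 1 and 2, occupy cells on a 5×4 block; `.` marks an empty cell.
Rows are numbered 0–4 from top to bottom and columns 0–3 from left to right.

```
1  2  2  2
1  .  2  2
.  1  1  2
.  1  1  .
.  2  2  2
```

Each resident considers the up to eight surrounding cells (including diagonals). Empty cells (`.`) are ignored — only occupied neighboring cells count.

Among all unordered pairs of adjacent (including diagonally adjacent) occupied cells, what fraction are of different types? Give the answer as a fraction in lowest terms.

3/8

Scan each occupied cell's neighbors to the right and below (and the two forward diagonals) so each pair is counted once.
Row 0: 1(0,0)–2(0,1)≠ 1(0,0)–1(1,0)= 2(0,1)–2(0,2)= 2(0,1)–2(1,2)= 2(0,1)–1(1,0)≠ 2(0,2)–2(0,3)= 2(0,2)–2(1,2)= 2(0,2)–2(1,3)= 2(0,3)–2(1,3)= 2(0,3)–2(1,2)=  → 2/10 unlike.
Row 1: 1(1,0)–1(2,1)= 2(1,2)–2(1,3)= 2(1,2)–1(2,2)≠ 2(1,2)–2(2,3)= 2(1,2)–1(2,1)≠ 2(1,3)–2(2,3)= 2(1,3)–1(2,2)≠  → 3/7 unlike.
Row 2: 1(2,1)–1(2,2)= 1(2,1)–1(3,1)= 1(2,1)–1(3,2)= 1(2,2)–2(2,3)≠ 1(2,2)–1(3,2)= 1(2,2)–1(3,1)= 2(2,3)–1(3,2)≠  → 2/7 unlike.
Row 3: 1(3,1)–1(3,2)= 1(3,1)–2(4,1)≠ 1(3,1)–2(4,2)≠ 1(3,2)–2(4,2)≠ 1(3,2)–2(4,3)≠ 1(3,2)–2(4,1)≠  → 5/6 unlike.
Row 4: 2(4,1)–2(4,2)= 2(4,2)–2(4,3)=  → 0/2 unlike.
Total adjacent occupied pairs: 32; unlike-type pairs: 12.
12/32 reduces to 3/8.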